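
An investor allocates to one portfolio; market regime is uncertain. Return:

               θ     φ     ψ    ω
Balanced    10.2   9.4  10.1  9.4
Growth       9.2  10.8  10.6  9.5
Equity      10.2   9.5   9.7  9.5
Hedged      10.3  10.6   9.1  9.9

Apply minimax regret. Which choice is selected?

Column bests: θ=10.3, φ=10.8, ψ=10.6, ω=9.9.
Balanced regrets: 0.1, 1.4, 0.5, 0.5 → max 1.4
Growth regrets: 1.1, 0.0, 0.0, 0.4 → max 1.1
Equity regrets: 0.1, 1.3, 0.9, 0.4 → max 1.3
Hedged regrets: 0.0, 0.2, 1.5, 0.0 → max 1.5
Smallest max regret = 1.1 → Growth.

Growth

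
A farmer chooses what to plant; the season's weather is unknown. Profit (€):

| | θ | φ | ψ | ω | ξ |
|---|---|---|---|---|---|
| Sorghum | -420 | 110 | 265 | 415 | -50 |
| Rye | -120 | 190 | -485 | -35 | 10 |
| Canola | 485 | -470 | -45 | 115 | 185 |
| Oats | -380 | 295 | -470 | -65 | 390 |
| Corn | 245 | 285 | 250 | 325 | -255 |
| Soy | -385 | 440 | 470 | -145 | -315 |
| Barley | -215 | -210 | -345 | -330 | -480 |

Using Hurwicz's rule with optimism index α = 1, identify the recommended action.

Sorghum: 1·415 + 0·(-420) = 415
Rye: 1·190 + 0·(-485) = 190
Canola: 1·485 + 0·(-470) = 485
Oats: 1·390 + 0·(-470) = 390
Corn: 1·325 + 0·(-255) = 325
Soy: 1·470 + 0·(-385) = 470
Barley: 1·(-210) + 0·(-480) = -210
Highest Hurwicz score = 485 → Canola.

Canola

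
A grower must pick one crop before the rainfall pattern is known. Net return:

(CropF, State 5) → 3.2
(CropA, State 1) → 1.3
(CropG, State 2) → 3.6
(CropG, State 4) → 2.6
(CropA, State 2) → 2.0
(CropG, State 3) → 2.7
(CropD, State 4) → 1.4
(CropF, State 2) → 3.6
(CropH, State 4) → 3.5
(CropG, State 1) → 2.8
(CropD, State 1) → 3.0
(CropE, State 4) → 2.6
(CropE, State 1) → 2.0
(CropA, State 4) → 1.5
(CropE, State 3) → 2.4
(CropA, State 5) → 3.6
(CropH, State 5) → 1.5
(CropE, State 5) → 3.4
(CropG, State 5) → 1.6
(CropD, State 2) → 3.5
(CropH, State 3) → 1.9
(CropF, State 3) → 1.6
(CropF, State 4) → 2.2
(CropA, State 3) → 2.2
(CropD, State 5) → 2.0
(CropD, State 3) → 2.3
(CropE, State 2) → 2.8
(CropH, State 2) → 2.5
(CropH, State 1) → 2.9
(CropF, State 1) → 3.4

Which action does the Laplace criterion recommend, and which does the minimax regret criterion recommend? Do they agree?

laplace → CropF; minimax regret → CropF (agree)

Row averages: CropG=2.66, CropE=2.64, CropA=2.12, CropF=2.8, CropD=2.44, CropH=2.46
Highest average = 2.8 → CropF.
Column bests: State 1=3.4, State 2=3.6, State 3=2.7, State 4=3.5, State 5=3.6.
CropG regrets: 0.6, 0.0, 0.0, 0.9, 2.0 → max 2.0
CropE regrets: 1.4, 0.8, 0.3, 0.9, 0.2 → max 1.4
CropA regrets: 2.1, 1.6, 0.5, 2.0, 0.0 → max 2.1
CropF regrets: 0.0, 0.0, 1.1, 1.3, 0.4 → max 1.3
CropD regrets: 0.4, 0.1, 0.4, 2.1, 1.6 → max 2.1
CropH regrets: 0.5, 1.1, 0.8, 0.0, 2.1 → max 2.1
Smallest max regret = 1.3 → CropF.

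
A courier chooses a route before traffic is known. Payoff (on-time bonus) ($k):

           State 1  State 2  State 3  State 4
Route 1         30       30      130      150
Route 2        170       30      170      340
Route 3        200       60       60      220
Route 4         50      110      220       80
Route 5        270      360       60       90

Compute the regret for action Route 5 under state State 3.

160

Best payoff under State 3 is 220.
Regret = 220 − 60 = 160.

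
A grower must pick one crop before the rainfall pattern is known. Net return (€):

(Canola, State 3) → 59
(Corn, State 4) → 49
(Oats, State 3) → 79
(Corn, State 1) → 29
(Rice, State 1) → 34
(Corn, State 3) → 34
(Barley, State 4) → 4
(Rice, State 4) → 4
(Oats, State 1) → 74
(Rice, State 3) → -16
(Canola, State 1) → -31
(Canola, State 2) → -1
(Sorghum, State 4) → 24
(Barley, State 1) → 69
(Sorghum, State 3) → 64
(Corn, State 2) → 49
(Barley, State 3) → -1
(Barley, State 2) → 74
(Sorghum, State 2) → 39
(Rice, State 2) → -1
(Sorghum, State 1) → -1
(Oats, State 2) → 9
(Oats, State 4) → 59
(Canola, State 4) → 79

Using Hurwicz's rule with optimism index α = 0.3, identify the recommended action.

Rice: 0.3·34 + 0.7·(-16) = -1
Barley: 0.3·74 + 0.7·(-1) = 21.5
Sorghum: 0.3·64 + 0.7·(-1) = 18.5
Oats: 0.3·79 + 0.7·9 = 30
Corn: 0.3·49 + 0.7·29 = 35
Canola: 0.3·79 + 0.7·(-31) = 2
Highest Hurwicz score = 35 → Corn.

Corn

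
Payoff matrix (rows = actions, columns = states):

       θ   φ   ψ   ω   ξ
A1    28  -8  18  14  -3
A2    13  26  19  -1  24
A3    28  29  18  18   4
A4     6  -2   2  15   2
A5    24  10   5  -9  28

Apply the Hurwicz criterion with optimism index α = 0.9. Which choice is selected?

A1: 0.9·28 + 0.1·(-8) = 24.4
A2: 0.9·26 + 0.1·(-1) = 23.3
A3: 0.9·29 + 0.1·4 = 26.5
A4: 0.9·15 + 0.1·(-2) = 13.3
A5: 0.9·28 + 0.1·(-9) = 24.3
Highest Hurwicz score = 26.5 → A3.

A3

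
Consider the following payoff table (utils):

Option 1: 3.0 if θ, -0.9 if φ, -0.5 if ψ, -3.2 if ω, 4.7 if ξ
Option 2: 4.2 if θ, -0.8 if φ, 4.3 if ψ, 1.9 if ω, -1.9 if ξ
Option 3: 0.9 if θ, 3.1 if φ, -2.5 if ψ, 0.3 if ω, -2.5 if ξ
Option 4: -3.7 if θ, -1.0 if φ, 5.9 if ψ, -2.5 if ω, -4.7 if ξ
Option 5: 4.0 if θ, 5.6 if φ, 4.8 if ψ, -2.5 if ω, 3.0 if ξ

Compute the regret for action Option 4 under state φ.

6.6

Best payoff under φ is 5.6.
Regret = 5.6 − (-1.0) = 6.6.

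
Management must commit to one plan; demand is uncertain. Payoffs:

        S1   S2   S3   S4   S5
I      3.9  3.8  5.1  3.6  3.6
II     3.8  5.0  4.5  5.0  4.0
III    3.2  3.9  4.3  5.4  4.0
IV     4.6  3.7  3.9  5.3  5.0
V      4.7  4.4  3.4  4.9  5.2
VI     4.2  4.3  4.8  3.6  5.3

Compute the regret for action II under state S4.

Best payoff under S4 is 5.4.
Regret = 5.4 − 5.0 = 0.4.

0.4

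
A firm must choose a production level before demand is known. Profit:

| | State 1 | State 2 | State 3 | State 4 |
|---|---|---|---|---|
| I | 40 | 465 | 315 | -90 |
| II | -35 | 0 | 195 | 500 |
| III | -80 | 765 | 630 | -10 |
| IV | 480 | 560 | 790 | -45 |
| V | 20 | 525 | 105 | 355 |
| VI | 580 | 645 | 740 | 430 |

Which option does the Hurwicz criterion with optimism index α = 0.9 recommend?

VI

I: 0.9·465 + 0.1·(-90) = 409.5
II: 0.9·500 + 0.1·(-35) = 446.5
III: 0.9·765 + 0.1·(-80) = 680.5
IV: 0.9·790 + 0.1·(-45) = 706.5
V: 0.9·525 + 0.1·20 = 474.5
VI: 0.9·740 + 0.1·430 = 709
Highest Hurwicz score = 709 → VI.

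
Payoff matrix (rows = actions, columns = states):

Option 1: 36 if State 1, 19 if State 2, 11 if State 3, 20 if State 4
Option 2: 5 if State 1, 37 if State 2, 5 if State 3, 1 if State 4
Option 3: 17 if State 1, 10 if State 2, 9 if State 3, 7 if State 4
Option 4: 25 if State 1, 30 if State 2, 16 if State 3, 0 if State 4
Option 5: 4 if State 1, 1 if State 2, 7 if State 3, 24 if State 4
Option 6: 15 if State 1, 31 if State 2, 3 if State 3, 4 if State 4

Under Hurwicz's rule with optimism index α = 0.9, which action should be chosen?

Option 1: 0.9·36 + 0.1·11 = 33.5
Option 2: 0.9·37 + 0.1·1 = 33.4
Option 3: 0.9·17 + 0.1·7 = 16
Option 4: 0.9·30 + 0.1·0 = 27
Option 5: 0.9·24 + 0.1·1 = 21.7
Option 6: 0.9·31 + 0.1·3 = 28.2
Highest Hurwicz score = 33.5 → Option 1.

Option 1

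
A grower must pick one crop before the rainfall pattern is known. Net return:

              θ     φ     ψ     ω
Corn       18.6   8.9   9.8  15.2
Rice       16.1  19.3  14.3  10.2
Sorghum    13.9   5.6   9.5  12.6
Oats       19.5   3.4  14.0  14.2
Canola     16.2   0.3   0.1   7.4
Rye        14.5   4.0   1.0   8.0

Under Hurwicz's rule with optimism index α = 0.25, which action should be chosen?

Corn: 0.25·18.6 + 0.75·8.9 = 11.325
Rice: 0.25·19.3 + 0.75·10.2 = 12.475
Sorghum: 0.25·13.9 + 0.75·5.6 = 7.675
Oats: 0.25·19.5 + 0.75·3.4 = 7.425
Canola: 0.25·16.2 + 0.75·0.1 = 4.125
Rye: 0.25·14.5 + 0.75·1.0 = 4.375
Highest Hurwicz score = 12.475 → Rice.

Rice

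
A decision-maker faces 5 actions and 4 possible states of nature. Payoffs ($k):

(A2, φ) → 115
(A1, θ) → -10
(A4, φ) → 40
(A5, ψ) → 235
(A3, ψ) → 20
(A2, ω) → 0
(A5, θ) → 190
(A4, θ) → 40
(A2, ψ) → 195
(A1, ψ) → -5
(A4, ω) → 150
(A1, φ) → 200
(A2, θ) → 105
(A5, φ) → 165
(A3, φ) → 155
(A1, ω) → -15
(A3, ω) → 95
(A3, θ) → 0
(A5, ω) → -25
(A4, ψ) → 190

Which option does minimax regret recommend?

Column bests: θ=190, φ=200, ψ=235, ω=150.
A1 regrets: 200, 0, 240, 165 → max 240
A2 regrets: 85, 85, 40, 150 → max 150
A3 regrets: 190, 45, 215, 55 → max 215
A4 regrets: 150, 160, 45, 0 → max 160
A5 regrets: 0, 35, 0, 175 → max 175
Smallest max regret = 150 → A2.

A2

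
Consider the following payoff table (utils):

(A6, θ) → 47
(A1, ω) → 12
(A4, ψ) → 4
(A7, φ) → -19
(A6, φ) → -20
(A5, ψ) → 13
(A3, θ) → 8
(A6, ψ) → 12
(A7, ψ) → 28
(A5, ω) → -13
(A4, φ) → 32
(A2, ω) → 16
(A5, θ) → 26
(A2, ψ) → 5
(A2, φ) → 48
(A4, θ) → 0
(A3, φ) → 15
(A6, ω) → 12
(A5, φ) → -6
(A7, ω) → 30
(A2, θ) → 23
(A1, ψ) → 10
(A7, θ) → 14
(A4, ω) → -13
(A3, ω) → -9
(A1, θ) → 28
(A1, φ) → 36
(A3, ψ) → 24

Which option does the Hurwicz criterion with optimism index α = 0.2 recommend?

A1: 0.2·36 + 0.8·10 = 15.2
A2: 0.2·48 + 0.8·5 = 13.6
A3: 0.2·24 + 0.8·(-9) = -2.4
A4: 0.2·32 + 0.8·(-13) = -4
A5: 0.2·26 + 0.8·(-13) = -5.2
A6: 0.2·47 + 0.8·(-20) = -6.6
A7: 0.2·30 + 0.8·(-19) = -9.2
Highest Hurwicz score = 15.2 → A1.

A1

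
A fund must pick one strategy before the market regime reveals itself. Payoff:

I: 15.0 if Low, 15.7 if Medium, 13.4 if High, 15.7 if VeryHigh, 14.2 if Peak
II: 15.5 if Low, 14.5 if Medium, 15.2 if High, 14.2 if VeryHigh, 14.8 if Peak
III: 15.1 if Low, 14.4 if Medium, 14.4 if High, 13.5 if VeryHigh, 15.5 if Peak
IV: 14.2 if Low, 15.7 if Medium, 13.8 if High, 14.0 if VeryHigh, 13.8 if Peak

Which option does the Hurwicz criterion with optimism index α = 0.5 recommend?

I: 0.5·15.7 + 0.5·13.4 = 14.55
II: 0.5·15.5 + 0.5·14.2 = 14.85
III: 0.5·15.5 + 0.5·13.5 = 14.5
IV: 0.5·15.7 + 0.5·13.8 = 14.75
Highest Hurwicz score = 14.85 → II.

II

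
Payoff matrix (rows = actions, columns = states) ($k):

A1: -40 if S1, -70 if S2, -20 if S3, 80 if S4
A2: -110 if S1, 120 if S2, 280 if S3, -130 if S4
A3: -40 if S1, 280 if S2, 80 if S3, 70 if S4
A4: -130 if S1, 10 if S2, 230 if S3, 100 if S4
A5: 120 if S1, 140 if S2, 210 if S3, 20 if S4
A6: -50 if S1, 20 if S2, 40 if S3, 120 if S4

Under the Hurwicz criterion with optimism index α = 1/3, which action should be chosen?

A5

A1: 1/3·80 + 2/3·(-70) = -20
A2: 1/3·280 + 2/3·(-130) = 20/3
A3: 1/3·280 + 2/3·(-40) = 200/3
A4: 1/3·230 + 2/3·(-130) = -10
A5: 1/3·210 + 2/3·20 = 250/3
A6: 1/3·120 + 2/3·(-50) = 20/3
Highest Hurwicz score = 250/3 → A5.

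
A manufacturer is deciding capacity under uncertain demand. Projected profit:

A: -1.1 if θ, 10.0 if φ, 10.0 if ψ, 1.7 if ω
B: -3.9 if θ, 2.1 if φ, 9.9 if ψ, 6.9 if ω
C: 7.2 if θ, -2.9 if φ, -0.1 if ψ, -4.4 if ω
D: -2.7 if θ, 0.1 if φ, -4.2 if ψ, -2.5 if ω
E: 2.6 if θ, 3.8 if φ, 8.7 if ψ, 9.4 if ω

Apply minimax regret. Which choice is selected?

Column bests: θ=7.2, φ=10.0, ψ=10.0, ω=9.4.
A regrets: 8.3, 0.0, 0.0, 7.7 → max 8.3
B regrets: 11.1, 7.9, 0.1, 2.5 → max 11.1
C regrets: 0.0, 12.9, 10.1, 13.8 → max 13.8
D regrets: 9.9, 9.9, 14.2, 11.9 → max 14.2
E regrets: 4.6, 6.2, 1.3, 0.0 → max 6.2
Smallest max regret = 6.2 → E.

E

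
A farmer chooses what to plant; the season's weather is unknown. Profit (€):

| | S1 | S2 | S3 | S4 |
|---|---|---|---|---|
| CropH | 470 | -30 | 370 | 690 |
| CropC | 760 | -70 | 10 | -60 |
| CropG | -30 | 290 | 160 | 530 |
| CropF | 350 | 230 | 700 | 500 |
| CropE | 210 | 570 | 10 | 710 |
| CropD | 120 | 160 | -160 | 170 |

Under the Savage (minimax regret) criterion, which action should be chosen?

CropF

Column bests: S1=760, S2=570, S3=700, S4=710.
CropH regrets: 290, 600, 330, 20 → max 600
CropC regrets: 0, 640, 690, 770 → max 770
CropG regrets: 790, 280, 540, 180 → max 790
CropF regrets: 410, 340, 0, 210 → max 410
CropE regrets: 550, 0, 690, 0 → max 690
CropD regrets: 640, 410, 860, 540 → max 860
Smallest max regret = 410 → CropF.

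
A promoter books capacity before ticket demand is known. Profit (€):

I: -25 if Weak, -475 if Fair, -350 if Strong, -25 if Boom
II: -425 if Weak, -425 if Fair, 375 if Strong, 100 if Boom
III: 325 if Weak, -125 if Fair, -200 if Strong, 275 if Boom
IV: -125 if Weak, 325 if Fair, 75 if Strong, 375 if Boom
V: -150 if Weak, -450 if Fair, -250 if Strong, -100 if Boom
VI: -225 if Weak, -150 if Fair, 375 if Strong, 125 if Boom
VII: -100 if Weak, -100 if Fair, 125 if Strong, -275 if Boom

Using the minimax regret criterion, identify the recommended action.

Column bests: Weak=325, Fair=325, Strong=375, Boom=375.
I regrets: 350, 800, 725, 400 → max 800
II regrets: 750, 750, 0, 275 → max 750
III regrets: 0, 450, 575, 100 → max 575
IV regrets: 450, 0, 300, 0 → max 450
V regrets: 475, 775, 625, 475 → max 775
VI regrets: 550, 475, 0, 250 → max 550
VII regrets: 425, 425, 250, 650 → max 650
Smallest max regret = 450 → IV.

IV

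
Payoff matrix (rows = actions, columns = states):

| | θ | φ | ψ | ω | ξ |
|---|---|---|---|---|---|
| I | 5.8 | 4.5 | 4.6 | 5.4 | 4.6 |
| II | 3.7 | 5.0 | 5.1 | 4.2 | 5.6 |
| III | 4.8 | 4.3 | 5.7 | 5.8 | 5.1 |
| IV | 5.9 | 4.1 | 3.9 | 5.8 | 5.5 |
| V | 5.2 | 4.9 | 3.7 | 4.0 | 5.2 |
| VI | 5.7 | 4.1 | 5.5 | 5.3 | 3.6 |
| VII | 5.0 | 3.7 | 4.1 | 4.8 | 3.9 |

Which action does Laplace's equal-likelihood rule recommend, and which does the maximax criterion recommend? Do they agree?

laplace → III; maximax → IV (disagree)

Row averages: I=4.98, II=4.72, III=5.14, IV=5.04, V=4.6, VI=4.84, VII=4.3
Highest average = 5.14 → III.
Row maxima: I=5.8, II=5.6, III=5.8, IV=5.9, V=5.2, VI=5.7, VII=5.0
Best best-case = 5.9 → IV.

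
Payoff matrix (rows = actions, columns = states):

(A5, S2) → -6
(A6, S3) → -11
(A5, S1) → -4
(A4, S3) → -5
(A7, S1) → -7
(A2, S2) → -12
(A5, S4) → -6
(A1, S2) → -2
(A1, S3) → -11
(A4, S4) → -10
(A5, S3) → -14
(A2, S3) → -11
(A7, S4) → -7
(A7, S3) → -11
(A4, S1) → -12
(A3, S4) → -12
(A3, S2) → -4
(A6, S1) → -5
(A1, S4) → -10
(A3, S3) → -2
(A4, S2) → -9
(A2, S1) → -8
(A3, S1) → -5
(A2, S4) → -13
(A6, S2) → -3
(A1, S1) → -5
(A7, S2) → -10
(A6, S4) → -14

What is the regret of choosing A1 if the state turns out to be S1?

Best payoff under S1 is -4.
Regret = -4 − (-5) = 1.

1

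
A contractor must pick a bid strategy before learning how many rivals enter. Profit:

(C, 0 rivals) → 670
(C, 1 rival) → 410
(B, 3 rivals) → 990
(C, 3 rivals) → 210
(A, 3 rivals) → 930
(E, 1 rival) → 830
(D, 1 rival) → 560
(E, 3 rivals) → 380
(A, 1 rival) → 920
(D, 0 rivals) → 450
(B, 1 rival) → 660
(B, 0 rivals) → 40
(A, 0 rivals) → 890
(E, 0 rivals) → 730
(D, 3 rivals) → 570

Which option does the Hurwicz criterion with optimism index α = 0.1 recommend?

A: 0.1·930 + 0.9·890 = 894
B: 0.1·990 + 0.9·40 = 135
C: 0.1·670 + 0.9·210 = 256
D: 0.1·570 + 0.9·450 = 462
E: 0.1·830 + 0.9·380 = 425
Highest Hurwicz score = 894 → A.

A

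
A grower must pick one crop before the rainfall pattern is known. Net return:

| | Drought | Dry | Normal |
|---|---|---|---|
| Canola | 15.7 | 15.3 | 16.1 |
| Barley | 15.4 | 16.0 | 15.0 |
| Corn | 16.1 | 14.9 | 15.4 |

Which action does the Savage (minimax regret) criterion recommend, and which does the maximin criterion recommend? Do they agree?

minimax regret → Canola; maximin → Canola (agree)

Column bests: Drought=16.1, Dry=16.0, Normal=16.1.
Canola regrets: 0.4, 0.7, 0.0 → max 0.7
Barley regrets: 0.7, 0.0, 1.1 → max 1.1
Corn regrets: 0.0, 1.1, 0.7 → max 1.1
Smallest max regret = 0.7 → Canola.
Row minima: Canola=15.3, Barley=15.0, Corn=14.9
Best worst-case = 15.3 → Canola.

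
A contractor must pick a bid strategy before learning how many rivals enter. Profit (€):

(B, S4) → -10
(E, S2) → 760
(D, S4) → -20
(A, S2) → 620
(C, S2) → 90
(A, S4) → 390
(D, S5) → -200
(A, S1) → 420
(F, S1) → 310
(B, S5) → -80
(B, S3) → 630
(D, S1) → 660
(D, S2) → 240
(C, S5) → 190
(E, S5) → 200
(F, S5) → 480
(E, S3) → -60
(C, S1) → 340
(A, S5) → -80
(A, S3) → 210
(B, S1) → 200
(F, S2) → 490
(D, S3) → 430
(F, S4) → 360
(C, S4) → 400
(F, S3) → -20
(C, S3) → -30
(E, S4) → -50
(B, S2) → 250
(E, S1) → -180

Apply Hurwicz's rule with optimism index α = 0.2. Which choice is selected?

F

A: 0.2·620 + 0.8·(-80) = 60
B: 0.2·630 + 0.8·(-80) = 62
C: 0.2·400 + 0.8·(-30) = 56
D: 0.2·660 + 0.8·(-200) = -28
E: 0.2·760 + 0.8·(-180) = 8
F: 0.2·490 + 0.8·(-20) = 82
Highest Hurwicz score = 82 → F.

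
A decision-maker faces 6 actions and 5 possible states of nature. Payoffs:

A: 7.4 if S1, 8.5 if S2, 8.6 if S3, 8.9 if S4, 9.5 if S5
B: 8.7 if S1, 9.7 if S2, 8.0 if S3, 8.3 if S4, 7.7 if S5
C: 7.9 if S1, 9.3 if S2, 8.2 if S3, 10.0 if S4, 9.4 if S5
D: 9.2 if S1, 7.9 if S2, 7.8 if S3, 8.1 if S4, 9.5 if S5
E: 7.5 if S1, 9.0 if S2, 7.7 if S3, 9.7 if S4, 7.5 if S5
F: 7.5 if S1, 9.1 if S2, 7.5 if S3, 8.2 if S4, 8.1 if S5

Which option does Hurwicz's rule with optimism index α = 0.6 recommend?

A: 0.6·9.5 + 0.4·7.4 = 8.66
B: 0.6·9.7 + 0.4·7.7 = 8.9
C: 0.6·10.0 + 0.4·7.9 = 9.16
D: 0.6·9.5 + 0.4·7.8 = 8.82
E: 0.6·9.7 + 0.4·7.5 = 8.82
F: 0.6·9.1 + 0.4·7.5 = 8.46
Highest Hurwicz score = 9.16 → C.

C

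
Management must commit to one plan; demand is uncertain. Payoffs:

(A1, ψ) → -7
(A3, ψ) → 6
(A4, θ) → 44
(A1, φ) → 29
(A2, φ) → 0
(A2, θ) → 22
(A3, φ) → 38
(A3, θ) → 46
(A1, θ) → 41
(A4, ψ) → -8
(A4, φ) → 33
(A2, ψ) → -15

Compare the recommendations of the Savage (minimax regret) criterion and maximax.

Column bests: θ=46, φ=38, ψ=6.
A1 regrets: 5, 9, 13 → max 13
A2 regrets: 24, 38, 21 → max 38
A3 regrets: 0, 0, 0 → max 0
A4 regrets: 2, 5, 14 → max 14
Smallest max regret = 0 → A3.
Row maxima: A1=41, A2=22, A3=46, A4=44
Best best-case = 46 → A3.

minimax regret → A3; maximax → A3 (agree)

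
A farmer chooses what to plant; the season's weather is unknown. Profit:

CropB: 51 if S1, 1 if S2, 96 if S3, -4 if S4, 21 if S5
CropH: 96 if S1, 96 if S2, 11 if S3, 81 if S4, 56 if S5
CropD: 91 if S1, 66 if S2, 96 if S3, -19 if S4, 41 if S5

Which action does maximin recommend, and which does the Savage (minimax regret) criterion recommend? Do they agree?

maximin → CropH; minimax regret → CropH (agree)

Row minima: CropB=-4, CropH=11, CropD=-19
Best worst-case = 11 → CropH.
Column bests: S1=96, S2=96, S3=96, S4=81, S5=56.
CropB regrets: 45, 95, 0, 85, 35 → max 95
CropH regrets: 0, 0, 85, 0, 0 → max 85
CropD regrets: 5, 30, 0, 100, 15 → max 100
Smallest max regret = 85 → CropH.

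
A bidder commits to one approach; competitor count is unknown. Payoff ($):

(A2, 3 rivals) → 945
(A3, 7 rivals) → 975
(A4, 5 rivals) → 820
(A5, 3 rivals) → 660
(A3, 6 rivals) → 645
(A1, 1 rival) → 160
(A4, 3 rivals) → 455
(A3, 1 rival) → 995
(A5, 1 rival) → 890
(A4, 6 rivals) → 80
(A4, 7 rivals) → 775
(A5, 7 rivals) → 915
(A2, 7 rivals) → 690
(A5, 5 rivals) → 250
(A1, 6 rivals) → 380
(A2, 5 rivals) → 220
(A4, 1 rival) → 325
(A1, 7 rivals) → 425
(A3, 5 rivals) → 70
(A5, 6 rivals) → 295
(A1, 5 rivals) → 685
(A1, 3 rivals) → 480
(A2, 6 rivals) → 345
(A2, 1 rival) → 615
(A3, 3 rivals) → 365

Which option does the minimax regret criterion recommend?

A5

Column bests: 1 rival=995, 3 rivals=945, 5 rivals=820, 6 rivals=645, 7 rivals=975.
A1 regrets: 835, 465, 135, 265, 550 → max 835
A2 regrets: 380, 0, 600, 300, 285 → max 600
A3 regrets: 0, 580, 750, 0, 0 → max 750
A4 regrets: 670, 490, 0, 565, 200 → max 670
A5 regrets: 105, 285, 570, 350, 60 → max 570
Smallest max regret = 570 → A5.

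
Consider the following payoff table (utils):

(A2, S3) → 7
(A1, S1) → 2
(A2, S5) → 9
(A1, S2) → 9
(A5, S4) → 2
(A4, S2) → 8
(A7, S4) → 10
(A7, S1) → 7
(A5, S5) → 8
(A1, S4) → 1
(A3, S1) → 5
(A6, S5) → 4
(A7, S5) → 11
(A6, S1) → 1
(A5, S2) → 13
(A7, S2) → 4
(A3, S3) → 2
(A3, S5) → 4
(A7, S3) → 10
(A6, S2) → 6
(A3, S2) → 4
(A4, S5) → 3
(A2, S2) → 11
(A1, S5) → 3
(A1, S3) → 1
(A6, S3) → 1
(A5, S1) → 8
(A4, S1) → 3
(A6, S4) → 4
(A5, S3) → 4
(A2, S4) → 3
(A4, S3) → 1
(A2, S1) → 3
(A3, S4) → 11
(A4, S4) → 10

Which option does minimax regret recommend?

A2

Column bests: S1=8, S2=13, S3=10, S4=11, S5=11.
A1 regrets: 6, 4, 9, 10, 8 → max 10
A2 regrets: 5, 2, 3, 8, 2 → max 8
A3 regrets: 3, 9, 8, 0, 7 → max 9
A4 regrets: 5, 5, 9, 1, 8 → max 9
A5 regrets: 0, 0, 6, 9, 3 → max 9
A6 regrets: 7, 7, 9, 7, 7 → max 9
A7 regrets: 1, 9, 0, 1, 0 → max 9
Smallest max regret = 8 → A2.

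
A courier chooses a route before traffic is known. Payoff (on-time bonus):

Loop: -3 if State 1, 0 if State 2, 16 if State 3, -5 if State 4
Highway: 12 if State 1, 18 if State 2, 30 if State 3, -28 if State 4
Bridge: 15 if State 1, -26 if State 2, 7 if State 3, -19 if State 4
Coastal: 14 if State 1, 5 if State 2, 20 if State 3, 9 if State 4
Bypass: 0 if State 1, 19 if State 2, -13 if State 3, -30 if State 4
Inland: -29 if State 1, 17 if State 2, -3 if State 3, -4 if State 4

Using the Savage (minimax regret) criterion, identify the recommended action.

Column bests: State 1=15, State 2=19, State 3=30, State 4=9.
Loop regrets: 18, 19, 14, 14 → max 19
Highway regrets: 3, 1, 0, 37 → max 37
Bridge regrets: 0, 45, 23, 28 → max 45
Coastal regrets: 1, 14, 10, 0 → max 14
Bypass regrets: 15, 0, 43, 39 → max 43
Inland regrets: 44, 2, 33, 13 → max 44
Smallest max regret = 14 → Coastal.

Coastal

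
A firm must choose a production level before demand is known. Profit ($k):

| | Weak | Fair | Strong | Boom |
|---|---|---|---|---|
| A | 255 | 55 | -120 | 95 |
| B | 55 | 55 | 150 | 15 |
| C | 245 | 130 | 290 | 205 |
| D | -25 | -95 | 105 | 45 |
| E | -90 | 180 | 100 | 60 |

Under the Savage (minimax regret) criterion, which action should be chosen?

C

Column bests: Weak=255, Fair=180, Strong=290, Boom=205.
A regrets: 0, 125, 410, 110 → max 410
B regrets: 200, 125, 140, 190 → max 200
C regrets: 10, 50, 0, 0 → max 50
D regrets: 280, 275, 185, 160 → max 280
E regrets: 345, 0, 190, 145 → max 345
Smallest max regret = 50 → C.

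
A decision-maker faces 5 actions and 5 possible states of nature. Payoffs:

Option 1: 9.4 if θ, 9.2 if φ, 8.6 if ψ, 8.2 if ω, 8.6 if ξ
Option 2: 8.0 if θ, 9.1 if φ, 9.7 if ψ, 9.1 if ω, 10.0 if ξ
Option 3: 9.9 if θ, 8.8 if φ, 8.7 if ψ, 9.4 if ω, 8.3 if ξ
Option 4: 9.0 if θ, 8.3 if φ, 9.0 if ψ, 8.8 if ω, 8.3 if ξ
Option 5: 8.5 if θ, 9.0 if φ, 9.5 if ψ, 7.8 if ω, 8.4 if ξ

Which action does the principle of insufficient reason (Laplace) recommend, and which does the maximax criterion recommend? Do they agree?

Row averages: Option 1=8.8, Option 2=9.18, Option 3=9.02, Option 4=8.68, Option 5=8.64
Highest average = 9.18 → Option 2.
Row maxima: Option 1=9.4, Option 2=10.0, Option 3=9.9, Option 4=9.0, Option 5=9.5
Best best-case = 10.0 → Option 2.

laplace → Option 2; maximax → Option 2 (agree)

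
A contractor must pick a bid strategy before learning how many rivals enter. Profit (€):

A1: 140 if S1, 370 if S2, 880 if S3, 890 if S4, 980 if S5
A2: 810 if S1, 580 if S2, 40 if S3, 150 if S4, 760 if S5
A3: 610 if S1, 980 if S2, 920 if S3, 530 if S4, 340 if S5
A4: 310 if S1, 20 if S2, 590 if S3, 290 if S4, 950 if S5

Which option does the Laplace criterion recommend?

A3

Row averages: A1=652, A2=468, A3=676, A4=432
Highest average = 676 → A3.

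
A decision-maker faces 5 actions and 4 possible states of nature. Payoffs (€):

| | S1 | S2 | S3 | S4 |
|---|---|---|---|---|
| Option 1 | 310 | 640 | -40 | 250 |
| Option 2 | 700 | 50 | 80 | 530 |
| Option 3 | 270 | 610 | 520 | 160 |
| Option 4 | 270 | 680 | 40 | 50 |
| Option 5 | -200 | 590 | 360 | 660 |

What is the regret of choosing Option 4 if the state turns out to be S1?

Best payoff under S1 is 700.
Regret = 700 − 270 = 430.

430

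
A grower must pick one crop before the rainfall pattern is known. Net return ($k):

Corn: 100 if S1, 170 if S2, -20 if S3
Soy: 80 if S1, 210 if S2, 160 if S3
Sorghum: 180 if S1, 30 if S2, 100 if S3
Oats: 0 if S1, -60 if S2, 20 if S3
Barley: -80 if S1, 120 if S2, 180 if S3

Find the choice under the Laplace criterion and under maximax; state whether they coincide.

laplace → Soy; maximax → Soy (agree)

Row averages: Corn=250/3, Soy=150, Sorghum=310/3, Oats=-40/3, Barley=220/3
Highest average = 150 → Soy.
Row maxima: Corn=170, Soy=210, Sorghum=180, Oats=20, Barley=180
Best best-case = 210 → Soy.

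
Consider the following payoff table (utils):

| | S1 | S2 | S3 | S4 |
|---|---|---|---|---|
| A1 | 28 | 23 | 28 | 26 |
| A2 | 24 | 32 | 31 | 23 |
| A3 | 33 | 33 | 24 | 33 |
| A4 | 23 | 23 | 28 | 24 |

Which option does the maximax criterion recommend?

A3

Row maxima: A1=28, A2=32, A3=33, A4=28
Best best-case = 33 → A3.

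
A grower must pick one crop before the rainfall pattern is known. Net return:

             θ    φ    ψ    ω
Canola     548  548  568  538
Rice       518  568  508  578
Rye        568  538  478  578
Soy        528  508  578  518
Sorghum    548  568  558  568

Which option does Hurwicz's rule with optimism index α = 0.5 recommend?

Canola: 0.5·568 + 0.5·538 = 553
Rice: 0.5·578 + 0.5·508 = 543
Rye: 0.5·578 + 0.5·478 = 528
Soy: 0.5·578 + 0.5·508 = 543
Sorghum: 0.5·568 + 0.5·548 = 558
Highest Hurwicz score = 558 → Sorghum.

Sorghum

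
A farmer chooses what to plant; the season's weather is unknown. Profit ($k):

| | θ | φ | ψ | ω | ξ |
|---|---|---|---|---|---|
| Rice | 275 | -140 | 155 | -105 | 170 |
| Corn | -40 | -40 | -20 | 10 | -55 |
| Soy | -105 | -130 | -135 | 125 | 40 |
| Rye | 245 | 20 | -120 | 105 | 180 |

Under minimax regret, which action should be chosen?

Column bests: θ=275, φ=20, ψ=155, ω=125, ξ=180.
Rice regrets: 0, 160, 0, 230, 10 → max 230
Corn regrets: 315, 60, 175, 115, 235 → max 315
Soy regrets: 380, 150, 290, 0, 140 → max 380
Rye regrets: 30, 0, 275, 20, 0 → max 275
Smallest max regret = 230 → Rice.

Rice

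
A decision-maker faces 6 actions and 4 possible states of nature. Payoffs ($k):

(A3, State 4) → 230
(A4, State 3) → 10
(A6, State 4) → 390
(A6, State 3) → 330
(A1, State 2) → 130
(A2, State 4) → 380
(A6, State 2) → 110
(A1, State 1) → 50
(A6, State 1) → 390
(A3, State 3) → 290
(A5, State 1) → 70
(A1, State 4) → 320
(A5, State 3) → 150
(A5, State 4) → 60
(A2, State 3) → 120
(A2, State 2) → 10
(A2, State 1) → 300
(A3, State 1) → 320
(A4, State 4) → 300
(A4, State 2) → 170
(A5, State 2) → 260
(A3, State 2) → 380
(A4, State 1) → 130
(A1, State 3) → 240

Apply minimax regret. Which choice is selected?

Column bests: State 1=390, State 2=380, State 3=330, State 4=390.
A1 regrets: 340, 250, 90, 70 → max 340
A2 regrets: 90, 370, 210, 10 → max 370
A3 regrets: 70, 0, 40, 160 → max 160
A4 regrets: 260, 210, 320, 90 → max 320
A5 regrets: 320, 120, 180, 330 → max 330
A6 regrets: 0, 270, 0, 0 → max 270
Smallest max regret = 160 → A3.

A3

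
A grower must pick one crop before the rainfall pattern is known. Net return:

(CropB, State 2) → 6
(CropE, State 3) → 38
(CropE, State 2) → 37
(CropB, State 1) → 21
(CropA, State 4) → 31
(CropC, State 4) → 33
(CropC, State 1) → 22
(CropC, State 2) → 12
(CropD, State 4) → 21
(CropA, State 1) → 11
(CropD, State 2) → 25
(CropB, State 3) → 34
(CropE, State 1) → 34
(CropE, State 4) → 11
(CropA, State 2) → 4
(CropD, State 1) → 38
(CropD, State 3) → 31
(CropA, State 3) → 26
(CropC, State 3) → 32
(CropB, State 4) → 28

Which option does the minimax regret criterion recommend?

Column bests: State 1=38, State 2=37, State 3=38, State 4=33.
CropB regrets: 17, 31, 4, 5 → max 31
CropC regrets: 16, 25, 6, 0 → max 25
CropE regrets: 4, 0, 0, 22 → max 22
CropD regrets: 0, 12, 7, 12 → max 12
CropA regrets: 27, 33, 12, 2 → max 33
Smallest max regret = 12 → CropD.

CropD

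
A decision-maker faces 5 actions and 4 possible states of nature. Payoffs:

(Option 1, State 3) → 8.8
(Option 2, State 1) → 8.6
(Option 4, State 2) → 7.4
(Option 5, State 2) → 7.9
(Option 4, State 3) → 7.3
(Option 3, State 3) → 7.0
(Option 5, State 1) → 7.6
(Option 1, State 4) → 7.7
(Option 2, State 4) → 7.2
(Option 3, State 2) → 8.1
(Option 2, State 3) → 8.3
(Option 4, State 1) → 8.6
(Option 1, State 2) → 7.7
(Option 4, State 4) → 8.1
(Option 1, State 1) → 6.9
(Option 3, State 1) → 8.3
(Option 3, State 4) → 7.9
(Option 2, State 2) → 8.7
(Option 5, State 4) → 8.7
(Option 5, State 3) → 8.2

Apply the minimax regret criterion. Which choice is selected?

Column bests: State 1=8.6, State 2=8.7, State 3=8.8, State 4=8.7.
Option 1 regrets: 1.7, 1.0, 0.0, 1.0 → max 1.7
Option 2 regrets: 0.0, 0.0, 0.5, 1.5 → max 1.5
Option 3 regrets: 0.3, 0.6, 1.8, 0.8 → max 1.8
Option 4 regrets: 0.0, 1.3, 1.5, 0.6 → max 1.5
Option 5 regrets: 1.0, 0.8, 0.6, 0.0 → max 1.0
Smallest max regret = 1.0 → Option 5.

Option 5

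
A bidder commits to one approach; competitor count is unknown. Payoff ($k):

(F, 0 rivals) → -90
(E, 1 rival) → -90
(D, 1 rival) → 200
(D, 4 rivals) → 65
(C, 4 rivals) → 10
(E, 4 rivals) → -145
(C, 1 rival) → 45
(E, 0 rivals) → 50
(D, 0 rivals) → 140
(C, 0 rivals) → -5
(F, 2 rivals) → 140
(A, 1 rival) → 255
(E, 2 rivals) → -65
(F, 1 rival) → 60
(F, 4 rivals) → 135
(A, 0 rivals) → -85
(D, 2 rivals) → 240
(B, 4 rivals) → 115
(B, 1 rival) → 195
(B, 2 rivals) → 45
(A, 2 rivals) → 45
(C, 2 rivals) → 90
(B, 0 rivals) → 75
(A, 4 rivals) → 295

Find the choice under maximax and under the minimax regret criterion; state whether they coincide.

maximax → A; minimax regret → B (disagree)

Row maxima: A=295, B=195, C=90, D=240, E=50, F=140
Best best-case = 295 → A.
Column bests: 0 rivals=140, 1 rival=255, 2 rivals=240, 4 rivals=295.
A regrets: 225, 0, 195, 0 → max 225
B regrets: 65, 60, 195, 180 → max 195
C regrets: 145, 210, 150, 285 → max 285
D regrets: 0, 55, 0, 230 → max 230
E regrets: 90, 345, 305, 440 → max 440
F regrets: 230, 195, 100, 160 → max 230
Smallest max regret = 195 → B.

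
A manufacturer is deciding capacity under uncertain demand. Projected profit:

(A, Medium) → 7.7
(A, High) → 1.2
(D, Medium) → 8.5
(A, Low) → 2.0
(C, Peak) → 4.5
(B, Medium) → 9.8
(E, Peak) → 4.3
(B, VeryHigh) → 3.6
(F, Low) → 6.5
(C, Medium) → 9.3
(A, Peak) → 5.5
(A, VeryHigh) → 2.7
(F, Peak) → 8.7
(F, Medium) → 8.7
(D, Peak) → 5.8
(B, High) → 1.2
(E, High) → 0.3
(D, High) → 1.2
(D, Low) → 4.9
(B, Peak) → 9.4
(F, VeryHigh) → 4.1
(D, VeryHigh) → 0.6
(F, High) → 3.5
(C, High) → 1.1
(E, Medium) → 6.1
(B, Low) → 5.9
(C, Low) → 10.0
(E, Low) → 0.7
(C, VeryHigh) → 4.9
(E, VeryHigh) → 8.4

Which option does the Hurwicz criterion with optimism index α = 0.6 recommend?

A: 0.6·7.7 + 0.4·1.2 = 5.1
B: 0.6·9.8 + 0.4·1.2 = 6.36
C: 0.6·10.0 + 0.4·1.1 = 6.44
D: 0.6·8.5 + 0.4·0.6 = 5.34
E: 0.6·8.4 + 0.4·0.3 = 5.16
F: 0.6·8.7 + 0.4·3.5 = 6.62
Highest Hurwicz score = 6.62 → F.

F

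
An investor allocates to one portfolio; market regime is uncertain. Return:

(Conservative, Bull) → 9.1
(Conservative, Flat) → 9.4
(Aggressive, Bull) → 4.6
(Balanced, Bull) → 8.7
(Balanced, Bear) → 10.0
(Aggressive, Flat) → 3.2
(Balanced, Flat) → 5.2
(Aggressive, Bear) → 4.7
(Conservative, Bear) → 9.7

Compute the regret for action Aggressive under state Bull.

Best payoff under Bull is 9.1.
Regret = 9.1 − 4.6 = 4.5.

4.5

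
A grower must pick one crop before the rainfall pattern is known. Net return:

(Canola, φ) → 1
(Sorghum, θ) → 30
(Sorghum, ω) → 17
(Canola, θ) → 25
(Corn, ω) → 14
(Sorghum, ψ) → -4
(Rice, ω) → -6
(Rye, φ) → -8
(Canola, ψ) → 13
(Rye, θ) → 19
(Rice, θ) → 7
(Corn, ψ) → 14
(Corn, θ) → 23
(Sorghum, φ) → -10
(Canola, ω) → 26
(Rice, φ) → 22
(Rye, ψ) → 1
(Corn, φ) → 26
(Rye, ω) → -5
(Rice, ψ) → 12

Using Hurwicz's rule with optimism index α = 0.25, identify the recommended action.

Corn

Rice: 0.25·22 + 0.75·(-6) = 1
Rye: 0.25·19 + 0.75·(-8) = -1.25
Corn: 0.25·26 + 0.75·14 = 17
Canola: 0.25·26 + 0.75·1 = 7.25
Sorghum: 0.25·30 + 0.75·(-10) = 0
Highest Hurwicz score = 17 → Corn.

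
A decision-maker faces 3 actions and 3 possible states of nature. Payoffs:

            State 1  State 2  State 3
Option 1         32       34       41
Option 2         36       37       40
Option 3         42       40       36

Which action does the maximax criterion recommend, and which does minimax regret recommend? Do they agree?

maximax → Option 3; minimax regret → Option 3 (agree)

Row maxima: Option 1=41, Option 2=40, Option 3=42
Best best-case = 42 → Option 3.
Column bests: State 1=42, State 2=40, State 3=41.
Option 1 regrets: 10, 6, 0 → max 10
Option 2 regrets: 6, 3, 1 → max 6
Option 3 regrets: 0, 0, 5 → max 5
Smallest max regret = 5 → Option 3.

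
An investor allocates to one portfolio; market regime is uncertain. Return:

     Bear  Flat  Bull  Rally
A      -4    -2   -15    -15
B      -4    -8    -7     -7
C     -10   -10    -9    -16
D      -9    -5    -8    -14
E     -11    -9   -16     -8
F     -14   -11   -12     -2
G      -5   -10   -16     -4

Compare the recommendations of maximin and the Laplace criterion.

Row minima: A=-15, B=-8, C=-16, D=-14, E=-16, F=-14, G=-16
Best worst-case = -8 → B.
Row averages: A=-9, B=-6.5, C=-11.25, D=-9, E=-11, F=-9.75, G=-8.75
Highest average = -6.5 → B.

maximin → B; laplace → B (agree)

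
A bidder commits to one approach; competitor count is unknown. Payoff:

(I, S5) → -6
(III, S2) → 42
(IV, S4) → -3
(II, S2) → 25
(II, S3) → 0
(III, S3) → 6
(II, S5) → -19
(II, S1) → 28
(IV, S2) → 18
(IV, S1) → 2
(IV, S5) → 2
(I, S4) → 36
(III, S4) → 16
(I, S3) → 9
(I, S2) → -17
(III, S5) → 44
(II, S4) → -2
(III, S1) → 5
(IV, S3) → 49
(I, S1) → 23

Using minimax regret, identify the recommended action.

Column bests: S1=28, S2=42, S3=49, S4=36, S5=44.
I regrets: 5, 59, 40, 0, 50 → max 59
II regrets: 0, 17, 49, 38, 63 → max 63
III regrets: 23, 0, 43, 20, 0 → max 43
IV regrets: 26, 24, 0, 39, 42 → max 42
Smallest max regret = 42 → IV.

IV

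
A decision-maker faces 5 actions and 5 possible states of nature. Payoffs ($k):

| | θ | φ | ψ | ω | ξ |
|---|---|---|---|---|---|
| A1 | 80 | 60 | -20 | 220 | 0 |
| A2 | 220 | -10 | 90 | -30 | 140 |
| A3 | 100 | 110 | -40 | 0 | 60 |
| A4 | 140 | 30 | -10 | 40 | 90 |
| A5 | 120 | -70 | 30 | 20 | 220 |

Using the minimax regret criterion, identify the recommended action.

Column bests: θ=220, φ=110, ψ=90, ω=220, ξ=220.
A1 regrets: 140, 50, 110, 0, 220 → max 220
A2 regrets: 0, 120, 0, 250, 80 → max 250
A3 regrets: 120, 0, 130, 220, 160 → max 220
A4 regrets: 80, 80, 100, 180, 130 → max 180
A5 regrets: 100, 180, 60, 200, 0 → max 200
Smallest max regret = 180 → A4.

A4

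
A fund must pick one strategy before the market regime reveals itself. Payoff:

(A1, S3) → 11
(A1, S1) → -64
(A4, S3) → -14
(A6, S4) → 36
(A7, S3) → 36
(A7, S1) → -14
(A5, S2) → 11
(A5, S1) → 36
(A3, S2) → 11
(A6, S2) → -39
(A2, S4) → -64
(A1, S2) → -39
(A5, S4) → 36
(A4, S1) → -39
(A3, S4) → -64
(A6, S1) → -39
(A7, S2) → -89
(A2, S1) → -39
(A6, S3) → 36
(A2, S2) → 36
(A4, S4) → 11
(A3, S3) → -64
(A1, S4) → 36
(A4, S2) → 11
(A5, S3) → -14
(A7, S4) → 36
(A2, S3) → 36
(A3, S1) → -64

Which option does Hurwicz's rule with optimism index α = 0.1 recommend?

A5

A1: 0.1·36 + 0.9·(-64) = -54
A2: 0.1·36 + 0.9·(-64) = -54
A3: 0.1·11 + 0.9·(-64) = -56.5
A4: 0.1·11 + 0.9·(-39) = -34
A5: 0.1·36 + 0.9·(-14) = -9
A6: 0.1·36 + 0.9·(-39) = -31.5
A7: 0.1·36 + 0.9·(-89) = -76.5
Highest Hurwicz score = -9 → A5.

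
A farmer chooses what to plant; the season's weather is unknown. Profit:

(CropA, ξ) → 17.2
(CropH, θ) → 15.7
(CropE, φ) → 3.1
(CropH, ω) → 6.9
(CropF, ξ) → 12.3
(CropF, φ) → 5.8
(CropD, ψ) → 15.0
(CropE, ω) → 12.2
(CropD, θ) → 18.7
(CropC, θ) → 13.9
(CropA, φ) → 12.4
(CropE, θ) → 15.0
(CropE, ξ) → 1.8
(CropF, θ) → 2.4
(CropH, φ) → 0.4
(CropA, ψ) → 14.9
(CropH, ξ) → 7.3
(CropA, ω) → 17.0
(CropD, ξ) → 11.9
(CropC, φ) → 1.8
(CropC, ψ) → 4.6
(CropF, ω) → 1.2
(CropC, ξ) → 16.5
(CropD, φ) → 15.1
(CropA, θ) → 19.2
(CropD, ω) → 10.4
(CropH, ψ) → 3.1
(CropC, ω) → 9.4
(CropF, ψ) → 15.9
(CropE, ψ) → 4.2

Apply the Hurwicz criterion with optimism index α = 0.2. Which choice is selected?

CropA

CropA: 0.2·19.2 + 0.8·12.4 = 13.76
CropH: 0.2·15.7 + 0.8·0.4 = 3.46
CropE: 0.2·15.0 + 0.8·1.8 = 4.44
CropF: 0.2·15.9 + 0.8·1.2 = 4.14
CropD: 0.2·18.7 + 0.8·10.4 = 12.06
CropC: 0.2·16.5 + 0.8·1.8 = 4.74
Highest Hurwicz score = 13.76 → CropA.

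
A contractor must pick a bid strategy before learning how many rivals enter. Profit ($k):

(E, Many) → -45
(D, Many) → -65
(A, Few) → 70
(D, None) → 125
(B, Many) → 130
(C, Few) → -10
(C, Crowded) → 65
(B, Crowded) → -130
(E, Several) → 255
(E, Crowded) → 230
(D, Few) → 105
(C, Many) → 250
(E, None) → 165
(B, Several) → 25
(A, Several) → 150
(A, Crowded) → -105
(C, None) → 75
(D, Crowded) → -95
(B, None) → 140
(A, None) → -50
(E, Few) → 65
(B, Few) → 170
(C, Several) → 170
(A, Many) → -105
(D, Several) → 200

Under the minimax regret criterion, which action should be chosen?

Column bests: None=165, Few=170, Several=255, Many=250, Crowded=230.
A regrets: 215, 100, 105, 355, 335 → max 355
B regrets: 25, 0, 230, 120, 360 → max 360
C regrets: 90, 180, 85, 0, 165 → max 180
D regrets: 40, 65, 55, 315, 325 → max 325
E regrets: 0, 105, 0, 295, 0 → max 295
Smallest max regret = 180 → C.

C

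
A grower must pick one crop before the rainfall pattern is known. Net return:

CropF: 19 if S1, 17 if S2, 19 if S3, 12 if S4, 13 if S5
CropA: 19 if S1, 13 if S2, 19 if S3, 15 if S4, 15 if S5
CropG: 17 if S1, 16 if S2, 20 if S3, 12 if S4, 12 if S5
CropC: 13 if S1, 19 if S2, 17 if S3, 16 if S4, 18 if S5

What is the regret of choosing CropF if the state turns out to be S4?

Best payoff under S4 is 16.
Regret = 16 − 12 = 4.

4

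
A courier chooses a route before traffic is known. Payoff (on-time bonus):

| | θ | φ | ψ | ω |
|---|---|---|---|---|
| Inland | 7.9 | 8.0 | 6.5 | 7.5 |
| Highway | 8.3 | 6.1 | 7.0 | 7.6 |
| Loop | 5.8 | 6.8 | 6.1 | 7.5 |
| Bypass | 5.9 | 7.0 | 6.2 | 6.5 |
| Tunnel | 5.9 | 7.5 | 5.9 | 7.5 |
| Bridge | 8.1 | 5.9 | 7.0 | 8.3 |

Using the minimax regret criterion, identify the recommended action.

Column bests: θ=8.3, φ=8.0, ψ=7.0, ω=8.3.
Inland regrets: 0.4, 0.0, 0.5, 0.8 → max 0.8
Highway regrets: 0.0, 1.9, 0.0, 0.7 → max 1.9
Loop regrets: 2.5, 1.2, 0.9, 0.8 → max 2.5
Bypass regrets: 2.4, 1.0, 0.8, 1.8 → max 2.4
Tunnel regrets: 2.4, 0.5, 1.1, 0.8 → max 2.4
Bridge regrets: 0.2, 2.1, 0.0, 0.0 → max 2.1
Smallest max regret = 0.8 → Inland.

Inland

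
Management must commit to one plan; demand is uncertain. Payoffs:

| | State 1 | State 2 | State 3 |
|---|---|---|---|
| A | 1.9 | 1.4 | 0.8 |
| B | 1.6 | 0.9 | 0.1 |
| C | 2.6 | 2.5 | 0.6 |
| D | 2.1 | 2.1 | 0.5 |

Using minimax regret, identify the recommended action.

Column bests: State 1=2.6, State 2=2.5, State 3=0.8.
A regrets: 0.7, 1.1, 0.0 → max 1.1
B regrets: 1.0, 1.6, 0.7 → max 1.6
C regrets: 0.0, 0.0, 0.2 → max 0.2
D regrets: 0.5, 0.4, 0.3 → max 0.5
Smallest max regret = 0.2 → C.

C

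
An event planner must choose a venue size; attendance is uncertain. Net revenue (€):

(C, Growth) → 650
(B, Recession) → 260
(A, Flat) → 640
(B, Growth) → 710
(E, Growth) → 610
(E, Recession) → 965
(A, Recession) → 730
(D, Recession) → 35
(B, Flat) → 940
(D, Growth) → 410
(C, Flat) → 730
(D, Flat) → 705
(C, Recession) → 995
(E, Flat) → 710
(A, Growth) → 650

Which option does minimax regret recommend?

Column bests: Recession=995, Flat=940, Growth=710.
A regrets: 265, 300, 60 → max 300
B regrets: 735, 0, 0 → max 735
C regrets: 0, 210, 60 → max 210
D regrets: 960, 235, 300 → max 960
E regrets: 30, 230, 100 → max 230
Smallest max regret = 210 → C.

C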